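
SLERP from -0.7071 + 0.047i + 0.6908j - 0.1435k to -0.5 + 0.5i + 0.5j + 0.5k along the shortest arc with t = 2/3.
-0.622 + 0.3756i + 0.6159j + 0.3044k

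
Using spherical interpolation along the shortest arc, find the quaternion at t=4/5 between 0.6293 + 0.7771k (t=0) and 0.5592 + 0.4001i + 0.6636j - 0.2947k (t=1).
0.6972 + 0.3693i + 0.6125j - 0.0485k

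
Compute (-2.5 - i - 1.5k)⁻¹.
-0.2632 + 0.1053i + 0.1579k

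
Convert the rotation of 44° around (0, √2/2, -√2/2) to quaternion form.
0.9272 + 0.2649j - 0.2649k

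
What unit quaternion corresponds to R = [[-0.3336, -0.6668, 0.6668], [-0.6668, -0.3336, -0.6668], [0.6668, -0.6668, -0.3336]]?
0.5774i - 0.5774j + 0.5774k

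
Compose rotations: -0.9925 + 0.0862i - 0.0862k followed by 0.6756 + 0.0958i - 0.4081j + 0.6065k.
-0.6265 - 0.0017i + 0.4656j - 0.625k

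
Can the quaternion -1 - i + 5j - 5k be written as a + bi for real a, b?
No. The quaternion -1 - i + 5j - 5k has j-coefficient y = 5 and k-coefficient z = -5, not both zero, so it does not lie in the complex subalgebra spanned by 1 and i.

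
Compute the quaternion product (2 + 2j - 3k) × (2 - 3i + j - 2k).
-4 - 7i + 15j - 4k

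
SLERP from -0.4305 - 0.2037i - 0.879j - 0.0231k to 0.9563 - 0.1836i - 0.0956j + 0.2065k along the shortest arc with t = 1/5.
-0.635 - 0.133i - 0.7573j - 0.0749k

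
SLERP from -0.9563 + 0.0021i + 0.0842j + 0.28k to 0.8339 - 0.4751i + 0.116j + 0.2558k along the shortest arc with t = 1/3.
-0.9789 + 0.1748i + 0.0171j + 0.1043k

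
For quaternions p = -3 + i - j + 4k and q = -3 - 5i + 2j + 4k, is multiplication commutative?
No: pq = -27j - 27k ≠ 24i + 21j - 21k = qp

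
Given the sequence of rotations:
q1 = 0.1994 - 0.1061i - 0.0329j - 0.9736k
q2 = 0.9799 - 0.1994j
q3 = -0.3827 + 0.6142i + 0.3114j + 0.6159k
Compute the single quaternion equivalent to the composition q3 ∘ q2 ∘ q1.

q2 · q1 = 0.1888 + 0.0902i - 0.072j - 0.9752k
q3 · q2 · q1 = 0.4954 - 0.1779i + 0.7409j + 0.4172k
0.4954 - 0.1779i + 0.7409j + 0.4172k


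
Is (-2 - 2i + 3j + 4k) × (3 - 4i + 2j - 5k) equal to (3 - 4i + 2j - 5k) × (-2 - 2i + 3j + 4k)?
No: pq = -21i - 21j + 30k ≠ 25i + 31j + 14k = qp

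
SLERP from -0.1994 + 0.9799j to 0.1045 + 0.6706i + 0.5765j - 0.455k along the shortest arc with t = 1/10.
-0.1732 + 0.0794i + 0.9802j - 0.0539k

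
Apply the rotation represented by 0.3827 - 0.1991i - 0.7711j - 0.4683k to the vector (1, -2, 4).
(-3.574, 2.483, -1.437)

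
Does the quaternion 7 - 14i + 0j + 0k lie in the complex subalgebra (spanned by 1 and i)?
Yes. The quaternion 7 - 14i has j- and k-coefficients y = z = 0, so it lies in the complex subalgebra spanned by 1 and i.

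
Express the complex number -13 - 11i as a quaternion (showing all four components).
-13 - 11i + 0j + 0k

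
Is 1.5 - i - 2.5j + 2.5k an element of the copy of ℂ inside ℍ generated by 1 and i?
No. The quaternion 1.5 - i - 2.5j + 2.5k has j-coefficient y = -2.5 and k-coefficient z = 2.5, not both zero, so it does not lie in the complex subalgebra spanned by 1 and i.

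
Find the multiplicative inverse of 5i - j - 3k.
-0.1429i + 0.0286j + 0.0857k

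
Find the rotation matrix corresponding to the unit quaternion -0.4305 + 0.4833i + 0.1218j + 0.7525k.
[[-0.1622, 0.7656, 0.6225], [-0.5302, -0.5997, 0.5994], [0.8322, -0.2328, 0.5032]]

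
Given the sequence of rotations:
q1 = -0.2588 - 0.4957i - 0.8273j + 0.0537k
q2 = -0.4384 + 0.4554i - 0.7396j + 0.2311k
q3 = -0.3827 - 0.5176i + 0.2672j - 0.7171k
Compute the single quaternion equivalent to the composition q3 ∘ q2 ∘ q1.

q2 · q1 = -0.2851 + 0.2509i + 0.4151j - 0.8267k
q3 · q2 · q1 = -0.4648 + 0.1283i - 0.8429j + 0.2389k
-0.4648 + 0.1283i - 0.8429j + 0.2389k


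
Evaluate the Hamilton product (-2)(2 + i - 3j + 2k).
-4 - 2i + 6j - 4k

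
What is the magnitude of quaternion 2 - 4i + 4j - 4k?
√52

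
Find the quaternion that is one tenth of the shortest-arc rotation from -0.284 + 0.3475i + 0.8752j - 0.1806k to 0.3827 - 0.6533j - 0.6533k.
-0.3089 + 0.3229i + 0.89j - 0.091k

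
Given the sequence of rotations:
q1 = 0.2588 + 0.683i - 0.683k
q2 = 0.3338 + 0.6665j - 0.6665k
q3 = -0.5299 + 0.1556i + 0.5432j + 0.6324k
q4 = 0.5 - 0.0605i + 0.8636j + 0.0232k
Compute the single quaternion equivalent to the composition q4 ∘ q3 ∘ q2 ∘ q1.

q2 · q1 = -0.3688 - 0.2272i - 0.2827j - 0.8557k
q3 · q2 · q1 = 0.9255 - 0.223i - 0.0611j + 0.2996k
q4 · q3 · q2 · q1 = 0.4951 + 0.0927i + 0.7817j + 0.3676k
0.4951 + 0.0927i + 0.7817j + 0.3676k


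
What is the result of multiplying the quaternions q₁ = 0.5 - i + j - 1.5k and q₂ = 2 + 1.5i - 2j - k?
3 - 5.25i - 2.25j - 3k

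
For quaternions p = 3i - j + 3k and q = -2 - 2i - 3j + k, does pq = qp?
No: pq = 2i - 7j - 17k ≠ -14i + 11j + 5k = qp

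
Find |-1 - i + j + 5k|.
√28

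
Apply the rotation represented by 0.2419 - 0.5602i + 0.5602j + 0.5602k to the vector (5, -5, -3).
(4.287, -3.203, -5.511)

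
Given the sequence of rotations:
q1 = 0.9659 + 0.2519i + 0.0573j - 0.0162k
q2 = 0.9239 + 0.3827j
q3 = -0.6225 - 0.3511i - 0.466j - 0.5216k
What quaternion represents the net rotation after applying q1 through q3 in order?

q2 · q1 = 0.8705 + 0.2265i + 0.4226j - 0.1114k
q3 · q2 · q1 = -0.3235 - 0.1743i - 0.826j - 0.4275k
-0.3235 - 0.1743i - 0.826j - 0.4275k


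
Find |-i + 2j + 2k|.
3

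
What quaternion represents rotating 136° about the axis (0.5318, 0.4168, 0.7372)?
0.3746 + 0.4931i + 0.3865j + 0.6835k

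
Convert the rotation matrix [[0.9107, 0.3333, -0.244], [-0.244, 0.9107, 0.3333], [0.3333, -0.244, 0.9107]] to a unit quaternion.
0.9659 - 0.1494i - 0.1494j - 0.1494k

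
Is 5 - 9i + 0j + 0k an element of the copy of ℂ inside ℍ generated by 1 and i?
Yes. The quaternion 5 - 9i has j- and k-coefficients y = z = 0, so it lies in the complex subalgebra spanned by 1 and i.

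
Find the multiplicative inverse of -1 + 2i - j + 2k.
-0.1 - 0.2i + 0.1j - 0.2k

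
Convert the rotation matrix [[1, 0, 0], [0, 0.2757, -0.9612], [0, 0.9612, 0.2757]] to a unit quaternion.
0.7987 + 0.6018i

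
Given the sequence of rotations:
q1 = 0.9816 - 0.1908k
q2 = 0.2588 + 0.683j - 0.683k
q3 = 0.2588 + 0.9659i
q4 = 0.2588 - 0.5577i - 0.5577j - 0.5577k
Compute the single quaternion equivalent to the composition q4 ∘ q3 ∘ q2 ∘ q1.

q2 · q1 = 0.1237 - 0.1303i + 0.6704j - 0.7198k
q3 · q2 · q1 = 0.1579 + 0.0858i + 0.8688j + 0.4613k
q4 · q3 · q2 · q1 = 0.8305 + 0.1614i + 0.3462j - 0.4054k
0.8305 + 0.1614i + 0.3462j - 0.4054k


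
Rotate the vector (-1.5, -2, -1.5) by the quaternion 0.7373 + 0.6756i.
(-1.5, 1.32, -2.123)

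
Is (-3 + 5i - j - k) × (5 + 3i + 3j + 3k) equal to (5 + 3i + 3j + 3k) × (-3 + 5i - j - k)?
No: pq = -24 + 16i - 32j + 4k ≠ -24 + 16i + 4j - 32k = qp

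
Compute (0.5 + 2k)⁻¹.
0.1176 - 0.4706k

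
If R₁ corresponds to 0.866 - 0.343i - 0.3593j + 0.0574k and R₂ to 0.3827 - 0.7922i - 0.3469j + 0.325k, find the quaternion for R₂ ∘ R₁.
-0.0836 - 0.7205i - 0.5039j + 0.4691k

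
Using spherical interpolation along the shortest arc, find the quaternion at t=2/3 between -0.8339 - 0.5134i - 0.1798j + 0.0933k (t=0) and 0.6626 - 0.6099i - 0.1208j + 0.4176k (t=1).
-0.9179 + 0.2626i + 0.0165j - 0.2972k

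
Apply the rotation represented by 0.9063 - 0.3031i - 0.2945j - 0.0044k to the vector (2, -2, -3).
(2.873, -2.947, 0.238)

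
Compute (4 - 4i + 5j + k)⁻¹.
0.069 + 0.069i - 0.0862j - 0.0172k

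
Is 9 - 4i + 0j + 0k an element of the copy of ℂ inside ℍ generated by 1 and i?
Yes. The quaternion 9 - 4i has j- and k-coefficients y = z = 0, so it lies in the complex subalgebra spanned by 1 and i.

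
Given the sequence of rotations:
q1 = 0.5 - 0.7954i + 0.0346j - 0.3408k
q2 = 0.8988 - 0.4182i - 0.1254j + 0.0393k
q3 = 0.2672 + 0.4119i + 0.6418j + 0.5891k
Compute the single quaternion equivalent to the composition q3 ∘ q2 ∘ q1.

q2 · q1 = 0.1345 - 0.8826i - 0.2054j - 0.4009k
q3 · q2 · q1 = 0.7675 - 0.3167i - 0.3234j + 0.454k
0.7675 - 0.3167i - 0.3234j + 0.454k


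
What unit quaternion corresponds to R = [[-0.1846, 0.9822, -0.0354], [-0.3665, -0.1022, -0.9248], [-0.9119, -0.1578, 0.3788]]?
0.5225 + 0.367i + 0.4194j - 0.6453k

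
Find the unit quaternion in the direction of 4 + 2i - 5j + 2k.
0.5714 + 0.2857i - 0.7143j + 0.2857k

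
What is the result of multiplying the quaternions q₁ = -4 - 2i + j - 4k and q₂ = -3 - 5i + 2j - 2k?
-8 + 32i + 5j + 21k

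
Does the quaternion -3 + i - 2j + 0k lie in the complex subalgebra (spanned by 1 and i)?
No. The quaternion -3 + i - 2j has j-coefficient y = -2 and k-coefficient z = 0, not both zero, so it does not lie in the complex subalgebra spanned by 1 and i.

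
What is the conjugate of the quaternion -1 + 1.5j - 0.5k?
-1 - 1.5j + 0.5k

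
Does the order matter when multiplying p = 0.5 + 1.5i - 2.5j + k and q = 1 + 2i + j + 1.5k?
Yes: pq = -1.5 - 2.25i - 2.25j + 8.25k ≠ -1.5 + 7.25i - 1.75j - 4.75k = qp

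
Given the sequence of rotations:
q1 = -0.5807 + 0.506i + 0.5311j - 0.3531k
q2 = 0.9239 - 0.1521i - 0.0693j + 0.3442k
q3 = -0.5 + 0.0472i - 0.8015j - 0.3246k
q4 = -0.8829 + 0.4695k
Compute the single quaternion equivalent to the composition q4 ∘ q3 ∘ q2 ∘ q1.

q2 · q1 = -0.3012 + 0.3975i + 0.6514j - 0.5718k
q3 · q2 · q1 = 0.4683 + 0.4568i - 0.1863j + 0.733k
q4 · q3 · q2 · q1 = -0.7576 - 0.3158i + 0.379j - 0.4273k
-0.7576 - 0.3158i + 0.379j - 0.4273k


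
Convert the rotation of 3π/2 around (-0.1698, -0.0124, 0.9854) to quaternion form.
-0.7071 - 0.1201i - 0.0088j + 0.6968k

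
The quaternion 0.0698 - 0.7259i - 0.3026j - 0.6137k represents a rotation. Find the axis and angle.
axis = (-0.7277, -0.3033, -0.6152), θ = 172°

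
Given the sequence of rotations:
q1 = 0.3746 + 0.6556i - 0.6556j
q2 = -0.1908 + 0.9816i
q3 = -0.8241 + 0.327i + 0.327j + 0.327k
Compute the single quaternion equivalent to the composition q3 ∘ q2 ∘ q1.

q2 · q1 = -0.715 + 0.2426i + 0.1251j - 0.6435k
q3 · q2 · q1 = 0.6794 - 0.6851i - 0.0471j + 0.2581k
0.6794 - 0.6851i - 0.0471j + 0.2581k


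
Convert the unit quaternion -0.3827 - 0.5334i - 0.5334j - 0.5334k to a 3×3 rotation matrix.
[[-0.1381, 0.1608, 0.9773], [0.9773, -0.1381, 0.1608], [0.1608, 0.9773, -0.1381]]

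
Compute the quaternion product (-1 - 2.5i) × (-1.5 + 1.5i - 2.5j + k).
5.25 + 2.25i + 5j + 5.25k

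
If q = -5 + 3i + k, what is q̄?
-5 - 3i - k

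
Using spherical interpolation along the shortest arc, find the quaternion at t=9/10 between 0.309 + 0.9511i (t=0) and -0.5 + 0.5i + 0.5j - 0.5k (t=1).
-0.4346 + 0.5997i + 0.4751j - 0.4751k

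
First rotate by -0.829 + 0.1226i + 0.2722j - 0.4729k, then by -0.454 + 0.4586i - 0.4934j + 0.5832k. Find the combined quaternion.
0.7302 - 0.3613i + 0.5738j - 0.0835k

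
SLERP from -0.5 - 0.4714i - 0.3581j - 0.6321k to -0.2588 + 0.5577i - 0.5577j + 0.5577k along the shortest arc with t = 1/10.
-0.4423 - 0.5239i - 0.2672j - 0.6771k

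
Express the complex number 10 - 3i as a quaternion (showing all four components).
10 - 3i + 0j + 0k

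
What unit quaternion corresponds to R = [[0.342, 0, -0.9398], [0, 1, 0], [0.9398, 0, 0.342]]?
0.8191 - 0.5736j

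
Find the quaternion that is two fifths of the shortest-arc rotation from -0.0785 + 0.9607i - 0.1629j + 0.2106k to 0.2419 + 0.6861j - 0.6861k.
-0.1815 + 0.6993i - 0.4712j + 0.5059k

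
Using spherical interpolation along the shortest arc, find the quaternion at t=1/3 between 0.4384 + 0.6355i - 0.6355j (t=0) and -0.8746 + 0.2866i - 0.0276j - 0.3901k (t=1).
0.7525 + 0.386i - 0.5034j + 0.1769k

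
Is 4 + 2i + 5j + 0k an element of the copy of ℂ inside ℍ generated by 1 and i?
No. The quaternion 4 + 2i + 5j has j-coefficient y = 5 and k-coefficient z = 0, not both zero, so it does not lie in the complex subalgebra spanned by 1 and i.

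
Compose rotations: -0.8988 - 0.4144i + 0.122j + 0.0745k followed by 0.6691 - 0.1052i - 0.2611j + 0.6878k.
-0.6644 - 0.2861i + 0.0391j - 0.6894k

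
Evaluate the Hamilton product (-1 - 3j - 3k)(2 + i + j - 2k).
-5 + 8i - 10j - k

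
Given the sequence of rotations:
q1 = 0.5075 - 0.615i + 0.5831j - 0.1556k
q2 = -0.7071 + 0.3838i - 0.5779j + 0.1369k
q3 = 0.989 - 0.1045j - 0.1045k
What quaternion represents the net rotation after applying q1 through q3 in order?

q2 · q1 = 0.2355 + 0.6397i - 0.7301j + 0.0479k
q3 · q2 · q1 = 0.1616 + 0.5514i - 0.8135j + 0.0896k
0.1616 + 0.5514i - 0.8135j + 0.0896k


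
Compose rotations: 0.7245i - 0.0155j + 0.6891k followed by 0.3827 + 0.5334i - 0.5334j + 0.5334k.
-0.7623 - 0.082i + 0.013j + 0.6419k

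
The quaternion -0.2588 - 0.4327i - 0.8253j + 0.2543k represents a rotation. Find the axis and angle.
axis = (-0.448, -0.8544, 0.2633), θ = 7π/6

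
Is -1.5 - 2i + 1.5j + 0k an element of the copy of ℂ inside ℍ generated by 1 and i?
No. The quaternion -1.5 - 2i + 1.5j has j-coefficient y = 1.5 and k-coefficient z = 0, not both zero, so it does not lie in the complex subalgebra spanned by 1 and i.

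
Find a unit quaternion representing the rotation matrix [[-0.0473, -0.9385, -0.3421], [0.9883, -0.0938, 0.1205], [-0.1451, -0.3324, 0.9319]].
0.6691 - 0.1692i - 0.0736j + 0.7199k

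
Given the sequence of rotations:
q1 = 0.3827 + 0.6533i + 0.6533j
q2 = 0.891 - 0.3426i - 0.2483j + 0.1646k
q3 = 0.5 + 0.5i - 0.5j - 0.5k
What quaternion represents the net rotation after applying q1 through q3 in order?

q2 · q1 = 0.727 + 0.3434i + 0.5946j + 0.0014k
q3 · q2 · q1 = 0.4898 + 0.8318i - 0.2386j + 0.1062k
0.4898 + 0.8318i - 0.2386j + 0.1062k


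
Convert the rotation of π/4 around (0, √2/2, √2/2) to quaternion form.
0.9239 + 0.2706j + 0.2706k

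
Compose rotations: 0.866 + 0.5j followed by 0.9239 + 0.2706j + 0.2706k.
0.6648 - 0.1353i + 0.6963j + 0.2343k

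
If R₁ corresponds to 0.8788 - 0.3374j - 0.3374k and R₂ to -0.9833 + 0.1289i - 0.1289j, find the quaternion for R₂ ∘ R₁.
-0.9076 + 0.1568i + 0.262j + 0.2883k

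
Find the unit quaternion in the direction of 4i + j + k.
0.9428i + 0.2357j + 0.2357k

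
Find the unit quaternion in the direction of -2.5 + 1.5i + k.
-0.8111 + 0.4867i + 0.3244k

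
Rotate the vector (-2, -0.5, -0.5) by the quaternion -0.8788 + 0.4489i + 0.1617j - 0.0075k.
(-1.816, -1.008, -0.432)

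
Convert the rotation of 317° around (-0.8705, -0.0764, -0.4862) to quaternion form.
-0.9304 - 0.319i - 0.028j - 0.1782k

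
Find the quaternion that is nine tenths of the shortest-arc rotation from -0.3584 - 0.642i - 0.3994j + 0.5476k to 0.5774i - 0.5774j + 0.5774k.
-0.0506 + 0.4668i - 0.6138j + 0.6347k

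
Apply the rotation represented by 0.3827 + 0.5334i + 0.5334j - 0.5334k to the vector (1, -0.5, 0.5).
(-0.707, -0.259, -0.966)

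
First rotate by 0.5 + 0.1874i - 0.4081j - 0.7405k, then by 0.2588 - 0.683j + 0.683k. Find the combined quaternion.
0.3564 + 0.833i - 0.3191j + 0.2779k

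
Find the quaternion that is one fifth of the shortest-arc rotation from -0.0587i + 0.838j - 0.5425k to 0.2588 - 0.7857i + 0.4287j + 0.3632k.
0.0711 - 0.2691i + 0.877j - 0.3916k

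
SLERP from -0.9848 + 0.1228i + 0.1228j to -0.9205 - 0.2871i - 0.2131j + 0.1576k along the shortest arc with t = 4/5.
-0.9582 - 0.2083i - 0.148j + 0.1286k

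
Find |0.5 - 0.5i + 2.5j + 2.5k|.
√13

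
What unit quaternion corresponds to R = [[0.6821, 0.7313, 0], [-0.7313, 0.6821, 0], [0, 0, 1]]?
0.9171 - 0.3987k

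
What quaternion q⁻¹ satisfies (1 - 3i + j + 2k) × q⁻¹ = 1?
0.0667 + 0.2i - 0.0667j - 0.1333k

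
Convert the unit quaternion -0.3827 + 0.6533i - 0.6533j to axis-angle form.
axis = (√2/2, -√2/2, 0), θ = 5π/4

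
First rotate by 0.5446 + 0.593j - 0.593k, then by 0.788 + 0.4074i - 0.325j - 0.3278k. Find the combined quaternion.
0.4275 + 0.609i + 0.5319j - 0.4042k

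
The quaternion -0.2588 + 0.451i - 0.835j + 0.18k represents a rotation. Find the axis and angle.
axis = (0.4669, -0.8644, 0.1863), θ = 7π/6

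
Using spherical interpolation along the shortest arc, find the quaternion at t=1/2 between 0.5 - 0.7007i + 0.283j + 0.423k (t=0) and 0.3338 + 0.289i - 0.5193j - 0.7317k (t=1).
0.0962 - 0.5729i + 0.4644j + 0.6684k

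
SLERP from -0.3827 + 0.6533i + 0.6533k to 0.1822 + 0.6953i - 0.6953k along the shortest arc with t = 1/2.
-0.3862 - 0.0287i + 0.922k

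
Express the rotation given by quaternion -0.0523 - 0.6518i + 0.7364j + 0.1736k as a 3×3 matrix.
[[-0.1448, -0.9418, -0.3033], [-0.9781, 0.09, 0.1875], [-0.1493, 0.3239, -0.9343]]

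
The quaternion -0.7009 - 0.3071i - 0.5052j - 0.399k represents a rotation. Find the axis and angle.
axis = (-0.4306, -0.7083, -0.5594), θ = 269°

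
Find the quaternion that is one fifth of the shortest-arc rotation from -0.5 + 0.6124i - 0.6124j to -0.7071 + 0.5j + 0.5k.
-0.6822 + 0.5755i - 0.4253j + 0.1502k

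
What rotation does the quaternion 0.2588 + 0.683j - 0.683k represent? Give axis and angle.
axis = (0, √2/2, -√2/2), θ = 5π/6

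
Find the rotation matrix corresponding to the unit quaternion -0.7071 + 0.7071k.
[[0, 1, 0], [-1, 0, 0], [0, 0, 1]]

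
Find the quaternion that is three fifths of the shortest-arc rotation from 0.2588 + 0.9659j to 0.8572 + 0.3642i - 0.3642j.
-0.5154 - 0.2794i + 0.8102j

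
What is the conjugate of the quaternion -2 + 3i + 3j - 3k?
-2 - 3i - 3j + 3k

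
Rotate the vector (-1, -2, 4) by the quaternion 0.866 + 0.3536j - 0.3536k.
(0.725, -1.888, 4.112)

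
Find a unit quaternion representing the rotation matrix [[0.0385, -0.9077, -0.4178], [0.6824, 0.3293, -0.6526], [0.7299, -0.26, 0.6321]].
0.7071 + 0.1388i - 0.4058j + 0.5622k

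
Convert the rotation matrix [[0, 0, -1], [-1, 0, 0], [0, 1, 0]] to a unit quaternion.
-0.5 - 0.5i + 0.5j + 0.5k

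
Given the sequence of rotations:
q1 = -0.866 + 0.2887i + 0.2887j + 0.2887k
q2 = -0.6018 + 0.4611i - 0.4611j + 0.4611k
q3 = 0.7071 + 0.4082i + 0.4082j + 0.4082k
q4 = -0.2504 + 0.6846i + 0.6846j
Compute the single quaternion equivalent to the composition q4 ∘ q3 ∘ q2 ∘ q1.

q2 · q1 = 0.388 - 0.8393i + 0.2256j - 0.3068k
q3 · q2 · q1 = 0.6501 - 0.6524i + 0.1005j + 0.3761k
q4 · q3 · q2 · q1 = 0.215 + 0.8659i + 0.1624j + 0.4213k
0.215 + 0.8659i + 0.1624j + 0.4213k


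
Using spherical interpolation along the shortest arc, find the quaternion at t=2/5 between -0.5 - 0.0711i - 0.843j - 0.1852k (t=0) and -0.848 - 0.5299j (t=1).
-0.6608 - 0.0439i - 0.7405j - 0.1143k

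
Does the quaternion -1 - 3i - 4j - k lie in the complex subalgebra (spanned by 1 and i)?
No. The quaternion -1 - 3i - 4j - k has j-coefficient y = -4 and k-coefficient z = -1, not both zero, so it does not lie in the complex subalgebra spanned by 1 and i.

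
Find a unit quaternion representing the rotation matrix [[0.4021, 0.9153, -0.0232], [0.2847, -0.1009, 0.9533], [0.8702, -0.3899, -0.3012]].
-0.5 + 0.6716i + 0.4467j + 0.3153k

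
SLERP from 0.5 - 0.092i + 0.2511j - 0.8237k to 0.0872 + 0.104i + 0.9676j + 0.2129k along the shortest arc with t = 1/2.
0.3956 + 0.0081i + 0.821j - 0.4115k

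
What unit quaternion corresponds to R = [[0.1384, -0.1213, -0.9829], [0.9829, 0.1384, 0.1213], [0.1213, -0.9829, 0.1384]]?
0.5948 - 0.4641i - 0.4641j + 0.4641k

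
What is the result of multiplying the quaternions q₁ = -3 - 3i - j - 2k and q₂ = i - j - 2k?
-2 - 3i - 5j + 10k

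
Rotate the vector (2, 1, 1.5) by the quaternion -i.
(2, -1, -1.5)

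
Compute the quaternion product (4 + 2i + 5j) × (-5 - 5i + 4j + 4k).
-30 - 10i - 17j + 49k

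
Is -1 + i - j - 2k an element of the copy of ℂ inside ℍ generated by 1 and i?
No. The quaternion -1 + i - j - 2k has j-coefficient y = -1 and k-coefficient z = -2, not both zero, so it does not lie in the complex subalgebra spanned by 1 and i.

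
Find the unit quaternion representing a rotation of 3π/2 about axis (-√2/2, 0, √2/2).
-0.7071 - 0.5i + 0.5k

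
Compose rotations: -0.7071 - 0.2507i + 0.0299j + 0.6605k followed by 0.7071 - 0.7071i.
-0.6773 + 0.3227i + 0.4882j + 0.4459k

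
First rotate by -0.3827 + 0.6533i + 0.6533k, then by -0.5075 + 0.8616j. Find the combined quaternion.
0.1942 + 0.2313i - 0.3297j - 0.8944k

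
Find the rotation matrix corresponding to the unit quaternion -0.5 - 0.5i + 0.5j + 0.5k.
[[0, 0, -1], [-1, 0, 0], [0, 1, 0]]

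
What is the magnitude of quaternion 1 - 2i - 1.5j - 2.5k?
3.674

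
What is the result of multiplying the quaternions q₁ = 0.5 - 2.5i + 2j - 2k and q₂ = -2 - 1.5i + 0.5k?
-3.75 + 5.25i + 0.25j + 7.25k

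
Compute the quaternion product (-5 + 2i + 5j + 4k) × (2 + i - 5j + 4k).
-3 + 39i + 31j - 27k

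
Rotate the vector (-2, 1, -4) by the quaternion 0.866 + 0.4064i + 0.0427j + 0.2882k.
(-3.358, 2.153, -2.256)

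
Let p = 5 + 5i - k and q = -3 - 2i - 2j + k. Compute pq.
-4 - 27i - 13j - 2k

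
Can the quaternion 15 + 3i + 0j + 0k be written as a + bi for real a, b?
Yes. The quaternion 15 + 3i has j- and k-coefficients y = z = 0, so it lies in the complex subalgebra spanned by 1 and i.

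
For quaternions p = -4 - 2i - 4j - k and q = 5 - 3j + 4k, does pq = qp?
No: pq = -28 - 29i - 15k ≠ -28 + 9i - 16j - 27k = qp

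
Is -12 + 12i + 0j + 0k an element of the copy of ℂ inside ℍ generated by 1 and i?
Yes. The quaternion -12 + 12i has j- and k-coefficients y = z = 0, so it lies in the complex subalgebra spanned by 1 and i.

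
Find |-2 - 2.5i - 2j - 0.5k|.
3.808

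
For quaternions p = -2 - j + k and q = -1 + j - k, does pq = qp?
Yes: pq = qp = 4 - j + k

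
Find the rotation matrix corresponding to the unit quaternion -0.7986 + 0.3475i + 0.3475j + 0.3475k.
[[0.517, 0.7965, -0.3135], [-0.3135, 0.517, 0.7965], [0.7965, -0.3135, 0.517]]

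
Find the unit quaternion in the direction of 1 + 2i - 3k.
0.2673 + 0.5345i - 0.8018k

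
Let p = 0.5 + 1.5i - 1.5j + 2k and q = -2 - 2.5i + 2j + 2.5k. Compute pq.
0.75 - 12i - 4.75j - 3.5k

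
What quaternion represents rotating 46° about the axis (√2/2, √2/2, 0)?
0.9205 + 0.2763i + 0.2763j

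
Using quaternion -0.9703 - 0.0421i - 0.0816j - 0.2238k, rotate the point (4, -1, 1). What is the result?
(4.151, 0.823, 0.307)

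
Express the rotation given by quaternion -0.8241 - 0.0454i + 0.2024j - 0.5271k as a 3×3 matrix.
[[0.3624, -0.8871, -0.2857], [0.8504, 0.4402, -0.2882], [0.3815, -0.1385, 0.9139]]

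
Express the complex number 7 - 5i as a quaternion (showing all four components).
7 - 5i + 0j + 0k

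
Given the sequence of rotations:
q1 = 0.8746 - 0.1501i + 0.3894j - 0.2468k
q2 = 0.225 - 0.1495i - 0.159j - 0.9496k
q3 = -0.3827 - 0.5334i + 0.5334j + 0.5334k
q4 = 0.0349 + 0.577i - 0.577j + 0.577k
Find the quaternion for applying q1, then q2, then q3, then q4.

q2 · q1 = 0.0019 + 0.2445i + 0.0542j - 0.9681k
q3 · q2 · q1 = 0.6172 - 0.6399i - 0.4057j + 0.2122k
q4 · q3 · q2 · q1 = 0.0342 + 0.4454i - 0.8619j - 0.2398k
0.0342 + 0.4454i - 0.8619j - 0.2398k


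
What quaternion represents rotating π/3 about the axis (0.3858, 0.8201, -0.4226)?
0.866 + 0.1929i + 0.4101j - 0.2113k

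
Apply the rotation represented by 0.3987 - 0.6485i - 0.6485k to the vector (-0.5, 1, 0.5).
(0.858, -0.165, -0.858)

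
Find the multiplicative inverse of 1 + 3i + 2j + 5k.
0.0256 - 0.0769i - 0.0513j - 0.1282k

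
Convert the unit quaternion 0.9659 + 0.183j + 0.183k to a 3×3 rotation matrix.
[[0.866, -0.3535, 0.3535], [0.3535, 0.933, 0.067], [-0.3535, 0.067, 0.933]]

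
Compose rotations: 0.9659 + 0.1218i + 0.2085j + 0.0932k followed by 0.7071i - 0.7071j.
0.0613 + 0.6171i - 0.7489j + 0.2336k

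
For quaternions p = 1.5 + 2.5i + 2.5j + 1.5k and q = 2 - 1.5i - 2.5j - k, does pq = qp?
No: pq = 14.5 + 4i + 1.5j - k ≠ 14.5 + 1.5i + j + 4k = qp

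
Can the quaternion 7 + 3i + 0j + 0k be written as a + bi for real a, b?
Yes. The quaternion 7 + 3i has j- and k-coefficients y = z = 0, so it lies in the complex subalgebra spanned by 1 and i.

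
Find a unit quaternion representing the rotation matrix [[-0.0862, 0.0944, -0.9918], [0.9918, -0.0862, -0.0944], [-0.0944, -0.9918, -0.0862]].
0.4305 - 0.5211i - 0.5211j + 0.5211k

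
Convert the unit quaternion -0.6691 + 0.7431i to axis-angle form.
axis = (1, 0, 0), θ = 264°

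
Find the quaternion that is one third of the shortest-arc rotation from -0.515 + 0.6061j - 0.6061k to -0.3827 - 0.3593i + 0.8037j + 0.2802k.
-0.5312 - 0.1411i + 0.7639j - 0.3382k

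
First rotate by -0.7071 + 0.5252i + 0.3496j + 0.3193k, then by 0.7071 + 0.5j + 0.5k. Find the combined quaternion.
-0.8344 + 0.3562i + 0.1563j - 0.3904k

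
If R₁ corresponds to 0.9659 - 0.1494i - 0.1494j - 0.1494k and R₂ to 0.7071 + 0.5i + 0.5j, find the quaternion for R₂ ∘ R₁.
0.8324 + 0.3026i + 0.452j - 0.1056k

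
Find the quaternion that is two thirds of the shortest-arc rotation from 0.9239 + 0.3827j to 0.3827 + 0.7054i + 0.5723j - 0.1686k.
0.6339 + 0.5144i + 0.5643j - 0.1229k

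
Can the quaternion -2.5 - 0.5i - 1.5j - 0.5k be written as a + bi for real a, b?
No. The quaternion -2.5 - 0.5i - 1.5j - 0.5k has j-coefficient y = -1.5 and k-coefficient z = -0.5, not both zero, so it does not lie in the complex subalgebra spanned by 1 and i.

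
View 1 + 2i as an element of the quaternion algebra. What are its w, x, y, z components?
1 + 2i + 0j + 0k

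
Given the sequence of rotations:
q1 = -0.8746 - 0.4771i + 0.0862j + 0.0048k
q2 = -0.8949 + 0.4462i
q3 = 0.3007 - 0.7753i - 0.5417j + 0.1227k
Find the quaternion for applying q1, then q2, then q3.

q2 · q1 = 0.9956 + 0.0367i - 0.0793j + 0.0342k
q3 · q2 · q1 = 0.2807 - 0.7696i - 0.5321j + 0.2138k
0.2807 - 0.7696i - 0.5321j + 0.2138k


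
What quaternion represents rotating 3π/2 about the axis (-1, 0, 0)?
-0.7071 - 0.7071i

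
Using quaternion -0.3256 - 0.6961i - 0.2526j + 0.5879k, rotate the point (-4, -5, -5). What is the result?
(-1.127, 7.178, 3.634)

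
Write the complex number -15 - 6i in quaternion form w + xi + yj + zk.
-15 - 6i + 0j + 0k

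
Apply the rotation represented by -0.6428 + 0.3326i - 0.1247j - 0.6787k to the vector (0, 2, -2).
(-1.329, -1.479, -2.012)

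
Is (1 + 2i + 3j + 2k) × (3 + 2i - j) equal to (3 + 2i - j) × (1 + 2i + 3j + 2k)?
No: pq = 2 + 10i + 12j - 2k ≠ 2 + 6i + 4j + 14k = qp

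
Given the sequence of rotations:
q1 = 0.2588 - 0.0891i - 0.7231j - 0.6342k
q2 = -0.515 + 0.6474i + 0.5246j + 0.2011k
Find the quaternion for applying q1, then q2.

q2 · q1 = 0.4313 + 0.0261i + 0.9008j - 0.0427k
0.4313 + 0.0261i + 0.9008j - 0.0427k


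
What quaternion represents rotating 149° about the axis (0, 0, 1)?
0.2672 + 0.9636k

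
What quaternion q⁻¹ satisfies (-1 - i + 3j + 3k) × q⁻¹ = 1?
-0.05 + 0.05i - 0.15j - 0.15k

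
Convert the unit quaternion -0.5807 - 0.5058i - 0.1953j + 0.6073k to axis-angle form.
axis = (-0.6213, -0.2399, 0.746), θ = 251°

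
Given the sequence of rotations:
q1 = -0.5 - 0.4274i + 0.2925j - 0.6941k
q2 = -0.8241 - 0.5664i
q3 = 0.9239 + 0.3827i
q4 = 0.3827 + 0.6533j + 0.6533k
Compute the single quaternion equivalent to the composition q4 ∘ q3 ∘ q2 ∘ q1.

q2 · q1 = 0.17 + 0.6354i - 0.6342j + 0.4063k
q3 · q2 · q1 = -0.0861 + 0.6521i - 0.7414j + 0.1327k
q4 · q3 · q2 · q1 = 0.3647 + 0.8206i + 0.086j - 0.4315k
0.3647 + 0.8206i + 0.086j - 0.4315k


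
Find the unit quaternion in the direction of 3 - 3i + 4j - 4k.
0.4243 - 0.4243i + 0.5657j - 0.5657k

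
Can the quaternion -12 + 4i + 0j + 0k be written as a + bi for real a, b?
Yes. The quaternion -12 + 4i has j- and k-coefficients y = z = 0, so it lies in the complex subalgebra spanned by 1 and i.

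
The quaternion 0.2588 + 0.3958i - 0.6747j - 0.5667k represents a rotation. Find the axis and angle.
axis = (0.4098, -0.6985, -0.5867), θ = 5π/6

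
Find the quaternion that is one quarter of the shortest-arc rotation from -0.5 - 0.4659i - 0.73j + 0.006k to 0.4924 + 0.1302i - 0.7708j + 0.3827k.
-0.2666 - 0.3578i - 0.8851j + 0.1326k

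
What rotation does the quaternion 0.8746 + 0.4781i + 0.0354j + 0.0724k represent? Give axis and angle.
axis = (0.9861, 0.073, 0.1493), θ = 58°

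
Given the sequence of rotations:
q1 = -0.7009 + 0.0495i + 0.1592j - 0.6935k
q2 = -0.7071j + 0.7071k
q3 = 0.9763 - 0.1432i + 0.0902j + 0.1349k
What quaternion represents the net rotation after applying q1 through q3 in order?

q2 · q1 = 0.6029 + 0.3778i + 0.5306j - 0.4606k
q3 · q2 · q1 = 0.657 + 0.1694i + 0.5574j - 0.4784k
0.657 + 0.1694i + 0.5574j - 0.4784k


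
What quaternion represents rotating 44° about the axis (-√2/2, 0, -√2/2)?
0.9272 - 0.2649i - 0.2649k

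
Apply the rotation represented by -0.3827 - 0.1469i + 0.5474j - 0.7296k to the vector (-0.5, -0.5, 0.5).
(0.589, -0.601, 0.205)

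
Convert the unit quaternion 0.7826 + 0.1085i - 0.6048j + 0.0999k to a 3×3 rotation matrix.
[[0.2485, -0.2876, -0.925], [0.0251, 0.9565, -0.2907], [0.9683, 0.049, 0.2449]]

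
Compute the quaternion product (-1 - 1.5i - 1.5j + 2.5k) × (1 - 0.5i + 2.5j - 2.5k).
8.25 - 3.5i - 9j + 0.5k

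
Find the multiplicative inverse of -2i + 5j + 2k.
0.0606i - 0.1515j - 0.0606k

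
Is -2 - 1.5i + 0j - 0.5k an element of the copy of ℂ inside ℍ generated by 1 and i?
No. The quaternion -2 - 1.5i - 0.5k has j-coefficient y = 0 and k-coefficient z = -0.5, not both zero, so it does not lie in the complex subalgebra spanned by 1 and i.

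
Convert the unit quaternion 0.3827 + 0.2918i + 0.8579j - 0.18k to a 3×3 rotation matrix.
[[-0.5368, 0.6384, 0.5516], [0.3629, 0.7649, -0.5322], [-0.7617, -0.0855, -0.6423]]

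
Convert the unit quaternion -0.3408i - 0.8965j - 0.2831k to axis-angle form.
axis = (-0.3408, -0.8965, -0.2831), θ = π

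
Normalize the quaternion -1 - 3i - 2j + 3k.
-0.2085 - 0.6255i - 0.417j + 0.6255k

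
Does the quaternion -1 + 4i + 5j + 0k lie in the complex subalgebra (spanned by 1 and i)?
No. The quaternion -1 + 4i + 5j has j-coefficient y = 5 and k-coefficient z = 0, not both zero, so it does not lie in the complex subalgebra spanned by 1 and i.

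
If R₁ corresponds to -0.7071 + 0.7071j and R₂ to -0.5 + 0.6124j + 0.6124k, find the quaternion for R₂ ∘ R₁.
-0.0795 - 0.433i - 0.7866j - 0.433k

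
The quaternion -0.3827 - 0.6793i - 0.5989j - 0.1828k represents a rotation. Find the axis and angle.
axis = (-0.7353, -0.6482, -0.1979), θ = 5π/4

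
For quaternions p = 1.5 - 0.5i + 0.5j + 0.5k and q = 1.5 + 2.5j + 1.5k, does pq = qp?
No: pq = 0.25 - 1.25i + 5.25j + 1.75k ≠ 0.25 - 0.25i + 3.75j + 4.25k = qp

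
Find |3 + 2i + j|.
√14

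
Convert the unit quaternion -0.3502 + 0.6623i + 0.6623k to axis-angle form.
axis = (√2/2, 0, √2/2), θ = 221°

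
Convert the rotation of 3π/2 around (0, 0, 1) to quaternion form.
-0.7071 + 0.7071k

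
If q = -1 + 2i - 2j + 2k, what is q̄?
-1 - 2i + 2j - 2k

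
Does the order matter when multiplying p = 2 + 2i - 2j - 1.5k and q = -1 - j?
Yes: pq = -4 - 3.5i - 0.5k ≠ -4 - 0.5i + 3.5k = qp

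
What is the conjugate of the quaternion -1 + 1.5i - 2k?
-1 - 1.5i + 2k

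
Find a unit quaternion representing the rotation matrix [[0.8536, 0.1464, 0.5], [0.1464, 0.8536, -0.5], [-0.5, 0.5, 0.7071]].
0.9239 + 0.2706i + 0.2706j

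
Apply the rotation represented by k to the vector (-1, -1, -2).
(1, 1, -2)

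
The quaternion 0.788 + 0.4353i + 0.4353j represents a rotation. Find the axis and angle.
axis = (√2/2, √2/2, 0), θ = 76°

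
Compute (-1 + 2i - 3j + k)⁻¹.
-0.0667 - 0.1333i + 0.2j - 0.0667k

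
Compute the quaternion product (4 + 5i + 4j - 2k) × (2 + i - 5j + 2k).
27 + 12i - 24j - 25k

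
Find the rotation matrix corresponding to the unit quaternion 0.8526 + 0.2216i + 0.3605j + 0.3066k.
[[0.5521, -0.363, 0.7506], [0.6826, 0.7138, -0.1568], [-0.4788, 0.5989, 0.6419]]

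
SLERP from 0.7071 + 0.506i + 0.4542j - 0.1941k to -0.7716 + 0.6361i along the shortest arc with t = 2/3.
0.9331 - 0.2849i + 0.202j - 0.0863k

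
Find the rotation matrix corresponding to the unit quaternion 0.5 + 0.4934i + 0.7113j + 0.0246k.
[[-0.0131, 0.6773, 0.7356], [0.7265, 0.5119, -0.4584], [-0.687, 0.5284, -0.4988]]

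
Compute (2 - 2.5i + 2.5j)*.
2 + 2.5i - 2.5j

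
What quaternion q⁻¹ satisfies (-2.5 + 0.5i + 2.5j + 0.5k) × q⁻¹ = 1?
-0.1923 - 0.0385i - 0.1923j - 0.0385k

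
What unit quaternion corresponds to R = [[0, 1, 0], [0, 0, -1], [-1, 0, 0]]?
-0.5 - 0.5i - 0.5j + 0.5k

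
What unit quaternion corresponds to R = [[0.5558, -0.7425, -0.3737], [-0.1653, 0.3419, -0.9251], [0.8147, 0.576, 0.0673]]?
0.7009 + 0.5354i - 0.4239j + 0.2059k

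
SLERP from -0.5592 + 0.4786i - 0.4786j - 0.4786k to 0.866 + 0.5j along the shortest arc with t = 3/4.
-0.8319 + 0.1313i - 0.523j - 0.1313k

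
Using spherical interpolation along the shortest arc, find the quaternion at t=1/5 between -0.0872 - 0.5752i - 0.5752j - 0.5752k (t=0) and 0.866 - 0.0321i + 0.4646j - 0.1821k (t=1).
-0.3155 - 0.5111i - 0.6468j - 0.4701k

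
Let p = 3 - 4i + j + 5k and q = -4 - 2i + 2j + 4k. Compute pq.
-42 + 4i + 8j - 14k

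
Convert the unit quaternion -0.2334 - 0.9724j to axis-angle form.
axis = (0, -1, 0), θ = 207°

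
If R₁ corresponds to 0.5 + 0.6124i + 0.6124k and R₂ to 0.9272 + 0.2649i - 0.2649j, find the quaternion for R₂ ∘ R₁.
0.3014 + 0.538i - 0.2947j + 0.73k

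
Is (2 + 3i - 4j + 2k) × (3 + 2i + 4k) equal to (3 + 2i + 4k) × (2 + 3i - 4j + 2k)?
No: pq = -8 - 3i - 20j + 22k ≠ -8 + 29i - 4j + 6k = qp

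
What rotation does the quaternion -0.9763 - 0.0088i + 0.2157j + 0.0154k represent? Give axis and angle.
axis = (-0.0407, 0.9966, 0.0712), θ = 335°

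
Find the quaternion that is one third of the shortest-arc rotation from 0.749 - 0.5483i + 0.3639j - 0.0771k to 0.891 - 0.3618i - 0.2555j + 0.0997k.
0.8428 - 0.5128i + 0.1624j - 0.0181k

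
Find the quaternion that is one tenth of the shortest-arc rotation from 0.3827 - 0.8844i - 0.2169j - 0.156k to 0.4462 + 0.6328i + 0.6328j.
0.3034 - 0.8998i - 0.2777j - 0.1454k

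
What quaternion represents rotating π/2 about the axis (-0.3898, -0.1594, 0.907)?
0.7071 - 0.2756i - 0.1127j + 0.6413k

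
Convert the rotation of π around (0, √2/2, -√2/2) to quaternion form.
0.7071j - 0.7071k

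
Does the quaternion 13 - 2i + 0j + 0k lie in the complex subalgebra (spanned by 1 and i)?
Yes. The quaternion 13 - 2i has j- and k-coefficients y = z = 0, so it lies in the complex subalgebra spanned by 1 and i.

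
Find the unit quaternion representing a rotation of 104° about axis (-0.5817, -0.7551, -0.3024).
0.6157 - 0.4584i - 0.595j - 0.2383k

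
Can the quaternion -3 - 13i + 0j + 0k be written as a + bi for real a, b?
Yes. The quaternion -3 - 13i has j- and k-coefficients y = z = 0, so it lies in the complex subalgebra spanned by 1 and i.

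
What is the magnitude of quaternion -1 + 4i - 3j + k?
√27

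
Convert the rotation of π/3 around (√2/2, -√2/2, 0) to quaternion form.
0.866 + 0.3536i - 0.3536j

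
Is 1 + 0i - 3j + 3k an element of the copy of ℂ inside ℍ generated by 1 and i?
No. The quaternion 1 - 3j + 3k has j-coefficient y = -3 and k-coefficient z = 3, not both zero, so it does not lie in the complex subalgebra spanned by 1 and i.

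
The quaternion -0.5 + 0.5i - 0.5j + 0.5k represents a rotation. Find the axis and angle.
axis = (√3/3, -√3/3, √3/3), θ = 4π/3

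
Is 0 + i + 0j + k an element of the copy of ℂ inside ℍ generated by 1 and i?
No. The quaternion i + k has j-coefficient y = 0 and k-coefficient z = 1, not both zero, so it does not lie in the complex subalgebra spanned by 1 and i.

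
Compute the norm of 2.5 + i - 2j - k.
3.5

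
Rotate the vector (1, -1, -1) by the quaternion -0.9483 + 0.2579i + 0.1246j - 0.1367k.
(1.433, -0.961, -0.147)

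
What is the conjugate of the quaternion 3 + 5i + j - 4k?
3 - 5i - j + 4k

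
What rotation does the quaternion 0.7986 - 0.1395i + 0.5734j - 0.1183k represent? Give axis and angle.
axis = (-0.2318, 0.9527, -0.1966), θ = 74°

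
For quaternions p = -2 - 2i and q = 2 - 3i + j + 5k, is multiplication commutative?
No: pq = -10 + 2i + 8j - 12k ≠ -10 + 2i - 12j - 8k = qp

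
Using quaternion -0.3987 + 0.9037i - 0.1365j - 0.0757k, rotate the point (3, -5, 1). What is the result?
(4.361, 3.406, 2.092)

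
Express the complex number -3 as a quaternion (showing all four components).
-3 + 0i + 0j + 0k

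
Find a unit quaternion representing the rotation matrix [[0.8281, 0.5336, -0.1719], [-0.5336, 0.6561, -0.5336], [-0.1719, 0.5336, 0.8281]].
0.91 + 0.2932i - 0.2932k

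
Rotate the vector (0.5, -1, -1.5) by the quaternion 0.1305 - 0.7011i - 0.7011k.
(-1.649, 0.6, 0.649)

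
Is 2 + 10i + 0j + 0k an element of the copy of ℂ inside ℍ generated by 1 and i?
Yes. The quaternion 2 + 10i has j- and k-coefficients y = z = 0, so it lies in the complex subalgebra spanned by 1 and i.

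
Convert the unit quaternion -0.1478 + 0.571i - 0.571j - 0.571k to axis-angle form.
axis = (√3/3, -√3/3, -√3/3), θ = 197°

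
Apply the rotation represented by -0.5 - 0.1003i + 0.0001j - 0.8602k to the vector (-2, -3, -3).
(3.023, 0.081, -3.585)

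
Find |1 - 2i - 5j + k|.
√31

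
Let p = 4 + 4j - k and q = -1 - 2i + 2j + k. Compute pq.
-11 - 2i + 6j + 13k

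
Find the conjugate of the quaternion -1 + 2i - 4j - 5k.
-1 - 2i + 4j + 5k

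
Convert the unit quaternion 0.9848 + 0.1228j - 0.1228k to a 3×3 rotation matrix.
[[0.9397, 0.2419, 0.2419], [-0.2419, 0.9698, -0.0302], [-0.2419, -0.0302, 0.9698]]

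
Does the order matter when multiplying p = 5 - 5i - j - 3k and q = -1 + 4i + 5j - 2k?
Yes: pq = 14 + 42i + 4j - 28k ≠ 14 + 8i + 48j + 14k = qp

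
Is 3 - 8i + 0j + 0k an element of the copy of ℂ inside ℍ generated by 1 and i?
Yes. The quaternion 3 - 8i has j- and k-coefficients y = z = 0, so it lies in the complex subalgebra spanned by 1 and i.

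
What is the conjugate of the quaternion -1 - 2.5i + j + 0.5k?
-1 + 2.5i - j - 0.5k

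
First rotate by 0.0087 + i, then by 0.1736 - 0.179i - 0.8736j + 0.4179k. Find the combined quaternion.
0.1805 + 0.172i + 0.4103j + 0.8772k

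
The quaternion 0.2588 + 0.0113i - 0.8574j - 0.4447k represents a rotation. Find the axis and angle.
axis = (0.0117, -0.8876, -0.4604), θ = 5π/6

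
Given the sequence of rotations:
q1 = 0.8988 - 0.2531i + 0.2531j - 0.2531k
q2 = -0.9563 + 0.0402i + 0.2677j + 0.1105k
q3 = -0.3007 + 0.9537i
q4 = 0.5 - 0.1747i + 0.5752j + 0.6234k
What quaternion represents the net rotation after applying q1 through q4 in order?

q2 · q1 = -0.8891 + 0.1824i - 0.0192j + 0.4193k
q3 · q2 · q1 = 0.0934 - 0.9028i - 0.3941j - 0.1444k
q4 · q3 · q2 · q1 = 0.2057 - 0.3051i - 0.7314j + 0.5742k
0.2057 - 0.3051i - 0.7314j + 0.5742k
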